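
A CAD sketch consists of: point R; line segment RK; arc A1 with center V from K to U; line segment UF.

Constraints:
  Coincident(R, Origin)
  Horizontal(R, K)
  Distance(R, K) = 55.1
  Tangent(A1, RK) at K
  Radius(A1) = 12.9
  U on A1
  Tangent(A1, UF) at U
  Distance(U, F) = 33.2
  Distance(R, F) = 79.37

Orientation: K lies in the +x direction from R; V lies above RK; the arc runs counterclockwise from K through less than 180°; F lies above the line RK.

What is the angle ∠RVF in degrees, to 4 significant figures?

117.0°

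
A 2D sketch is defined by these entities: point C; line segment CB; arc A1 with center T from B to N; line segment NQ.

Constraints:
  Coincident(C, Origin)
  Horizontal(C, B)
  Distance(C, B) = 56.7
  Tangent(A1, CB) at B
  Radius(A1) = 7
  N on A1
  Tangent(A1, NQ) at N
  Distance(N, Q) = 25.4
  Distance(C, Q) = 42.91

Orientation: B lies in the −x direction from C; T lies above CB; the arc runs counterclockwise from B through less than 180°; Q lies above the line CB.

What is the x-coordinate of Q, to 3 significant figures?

-36.0

C is at the origin; C and B share the same y with |CB| = 56.7 and B on the −x side, so B = (-56.7, 0.00). Since A1 is tangent to CB there, TB ⟂ CB, so T = B + (0, 7) = (-56.7, 7.00). Since TN ⟂ NQ (tangency), |TQ| = √(7.0² + 25.4²) = 26.3 regardless of where N sits on A1. So Q lies on both circle(C, 42.91) and circle(T, 26.3); the above-CB intersection is Q = (-36.0, 23.3). N is the foot of the tangent from Q: N = (-51.1, 2.85).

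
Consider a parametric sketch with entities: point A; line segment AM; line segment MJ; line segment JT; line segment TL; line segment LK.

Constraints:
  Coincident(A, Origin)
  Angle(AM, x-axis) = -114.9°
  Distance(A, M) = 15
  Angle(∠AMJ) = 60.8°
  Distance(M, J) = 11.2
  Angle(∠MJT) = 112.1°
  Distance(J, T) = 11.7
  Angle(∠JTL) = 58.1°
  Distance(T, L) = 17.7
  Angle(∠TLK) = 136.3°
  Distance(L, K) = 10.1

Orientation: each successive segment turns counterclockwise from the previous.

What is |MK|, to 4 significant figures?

7.853

A is at the origin; AM runs at -114.9° with length 15.0, so M = (-6.316, -13.61). ∠AMJ = 60.8° gives MJ at 4.300° from the x-axis; with |MJ| = 11.2, J = (4.853, -12.77). ∠MJT = 112.1° gives JT at 72.20° from the x-axis; with |JT| = 11.7, T = (8.430, -1.626). ∠JTL = 58.1° gives TL at -165.9° from the x-axis; with |TL| = 17.7, L = (-8.737, -5.938). ∠TLK = 136.3° gives LK at -122.2° from the x-axis; with |LK| = 10.1, K = (-14.12, -14.48). Then |MK| = |K − M| = 7.853.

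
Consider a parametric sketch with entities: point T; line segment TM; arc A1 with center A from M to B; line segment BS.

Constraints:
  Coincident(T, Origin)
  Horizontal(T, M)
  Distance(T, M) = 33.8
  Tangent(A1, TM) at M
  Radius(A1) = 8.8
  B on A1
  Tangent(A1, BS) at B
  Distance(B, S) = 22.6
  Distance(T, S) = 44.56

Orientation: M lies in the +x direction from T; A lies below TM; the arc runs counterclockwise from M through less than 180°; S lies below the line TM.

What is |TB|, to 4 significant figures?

27.40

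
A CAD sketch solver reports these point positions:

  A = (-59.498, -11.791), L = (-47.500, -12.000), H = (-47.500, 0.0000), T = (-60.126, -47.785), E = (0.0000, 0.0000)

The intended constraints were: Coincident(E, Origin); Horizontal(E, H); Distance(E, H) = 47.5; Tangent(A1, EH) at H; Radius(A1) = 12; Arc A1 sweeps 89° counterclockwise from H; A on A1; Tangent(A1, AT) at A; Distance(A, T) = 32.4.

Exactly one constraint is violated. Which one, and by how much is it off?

Distance(A, T) = 32.4 — off by 3.60.

E = (0.00, 0.00) ✓; E.y = 0.00, H.y = 0.00 ✓; |EH| = 47.50 ✓; ∠(LH, HE) = 90.00° ✓; |LH| = 12.00 ✓; bearing(L→A) − bearing(L→H) = 89.00° ✓; |LA| = 12.00 ✓; ∠(LA, AT) = 90.00° ✓; |AT| = 36.00 ✗.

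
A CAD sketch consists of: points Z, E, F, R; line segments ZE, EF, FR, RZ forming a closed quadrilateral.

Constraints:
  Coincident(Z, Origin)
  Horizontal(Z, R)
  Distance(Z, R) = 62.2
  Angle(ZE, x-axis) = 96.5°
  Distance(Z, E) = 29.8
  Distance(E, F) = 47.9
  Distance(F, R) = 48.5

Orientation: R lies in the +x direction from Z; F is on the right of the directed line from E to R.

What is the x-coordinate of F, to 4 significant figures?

15.85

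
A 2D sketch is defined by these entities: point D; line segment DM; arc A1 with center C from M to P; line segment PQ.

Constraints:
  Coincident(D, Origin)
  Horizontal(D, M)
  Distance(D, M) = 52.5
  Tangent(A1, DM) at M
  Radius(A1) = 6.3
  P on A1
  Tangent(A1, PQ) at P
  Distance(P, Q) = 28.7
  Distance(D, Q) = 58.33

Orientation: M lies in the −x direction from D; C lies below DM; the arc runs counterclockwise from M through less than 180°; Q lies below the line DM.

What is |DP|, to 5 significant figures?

58.927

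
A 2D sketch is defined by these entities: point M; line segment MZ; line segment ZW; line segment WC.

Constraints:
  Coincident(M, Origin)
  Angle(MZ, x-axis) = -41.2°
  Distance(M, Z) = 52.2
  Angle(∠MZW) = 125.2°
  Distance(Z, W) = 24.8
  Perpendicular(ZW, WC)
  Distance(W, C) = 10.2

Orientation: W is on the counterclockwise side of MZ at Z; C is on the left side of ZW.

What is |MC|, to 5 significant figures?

63.767

M is at the origin; MZ runs at -41.2° with length 52.2, so Z = 52.2·(cos -41.2°, sin -41.2°) = (39.276, -34.384). ∠MZW = 125.2°, so ZW runs at -41.2° + (180° − 125.2°) = 13.600° from the x-axis; with |ZW| = 24.8, W = Z + 24.8·(cos 13.600°, sin 13.600°) = (63.381, -28.552). ZW ⟂ WC; with |WC| = 10.2 on the left of ZW, C = W + 10.2·(-0.23514, 0.97196) = (60.982, -18.638). Then |MC| = |C − M| = 63.767.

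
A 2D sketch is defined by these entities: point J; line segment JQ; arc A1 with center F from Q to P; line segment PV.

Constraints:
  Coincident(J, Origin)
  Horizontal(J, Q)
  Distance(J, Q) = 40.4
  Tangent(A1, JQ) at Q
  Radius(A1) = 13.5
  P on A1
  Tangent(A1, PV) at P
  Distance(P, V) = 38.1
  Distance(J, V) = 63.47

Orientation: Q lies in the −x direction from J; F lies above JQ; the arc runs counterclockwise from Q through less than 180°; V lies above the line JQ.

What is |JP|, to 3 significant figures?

31.5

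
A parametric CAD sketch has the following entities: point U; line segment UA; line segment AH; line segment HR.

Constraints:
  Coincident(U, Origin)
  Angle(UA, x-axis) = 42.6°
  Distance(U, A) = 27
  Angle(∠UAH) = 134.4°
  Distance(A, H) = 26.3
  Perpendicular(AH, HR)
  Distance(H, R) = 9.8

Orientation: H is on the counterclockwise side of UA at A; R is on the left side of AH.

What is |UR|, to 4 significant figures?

46.18

U is at the origin; UA runs at 42.6° with length 27.0, so A = 27.0·(cos 42.6°, sin 42.6°) = (19.87, 18.28). ∠UAH = 134.4°, so AH runs at 42.6° + (180° − 134.4°) = 88.20° from the x-axis; with |AH| = 26.3, H = A + 26.3·(cos 88.20°, sin 88.20°) = (20.70, 44.56). AH ⟂ HR; with |HR| = 9.8 on the left of AH, R = H + 9.8·(-0.9995, 0.03141) = (10.91, 44.87). Then |UR| = |R − U| = 46.18.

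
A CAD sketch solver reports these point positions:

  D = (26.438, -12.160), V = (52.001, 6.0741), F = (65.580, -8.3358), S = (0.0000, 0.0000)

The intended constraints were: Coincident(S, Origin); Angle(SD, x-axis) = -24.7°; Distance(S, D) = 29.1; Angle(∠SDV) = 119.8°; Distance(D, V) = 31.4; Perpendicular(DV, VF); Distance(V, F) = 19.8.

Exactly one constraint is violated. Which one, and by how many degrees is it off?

Perpendicular(DV, VF) — off by 7.80°.

S = (0.00, 0.00) ✓; SD at -24.70° ✓; |SD| = 29.10 ✓; ∠SDV = 119.8° ✓; |DV| = 31.40 ✓; ∠(DV, VF) = 82.20° ✗; |VF| = 19.80 ✓.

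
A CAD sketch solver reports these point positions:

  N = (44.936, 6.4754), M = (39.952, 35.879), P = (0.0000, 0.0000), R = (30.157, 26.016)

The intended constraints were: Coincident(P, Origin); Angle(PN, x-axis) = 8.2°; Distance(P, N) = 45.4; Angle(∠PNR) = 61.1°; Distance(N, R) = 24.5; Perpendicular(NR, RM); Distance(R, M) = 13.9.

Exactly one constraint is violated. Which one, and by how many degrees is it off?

Perpendicular(NR, RM) — off by 8.10°.

P = (0.00, 0.00) ✓; PN at 8.200° ✓; |PN| = 45.40 ✓; ∠PNR = 61.10° ✓; |NR| = 24.50 ✓; ∠(NR, RM) = 81.90° ✗; |RM| = 13.90 ✓.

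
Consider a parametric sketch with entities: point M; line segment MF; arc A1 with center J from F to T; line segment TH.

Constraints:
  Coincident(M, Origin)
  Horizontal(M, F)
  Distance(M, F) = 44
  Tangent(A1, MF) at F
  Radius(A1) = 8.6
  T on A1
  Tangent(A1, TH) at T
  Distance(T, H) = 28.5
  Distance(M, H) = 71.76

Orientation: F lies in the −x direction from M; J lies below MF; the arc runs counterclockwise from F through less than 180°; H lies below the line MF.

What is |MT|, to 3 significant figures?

51.7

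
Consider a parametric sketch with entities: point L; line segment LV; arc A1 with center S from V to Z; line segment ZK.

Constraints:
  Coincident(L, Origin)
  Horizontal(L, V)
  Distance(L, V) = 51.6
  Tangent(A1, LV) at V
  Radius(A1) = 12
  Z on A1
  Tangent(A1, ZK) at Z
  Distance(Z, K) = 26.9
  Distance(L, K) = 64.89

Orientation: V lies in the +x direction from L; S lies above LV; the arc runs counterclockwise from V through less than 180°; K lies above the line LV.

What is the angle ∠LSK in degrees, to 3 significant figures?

99.9°

Checks: |SZ| = 12.00 ✓; ∠(SZ, ZK) = 90.00° ✓; |ZK| = 26.90 ✓; |LK| = 64.89 ✓.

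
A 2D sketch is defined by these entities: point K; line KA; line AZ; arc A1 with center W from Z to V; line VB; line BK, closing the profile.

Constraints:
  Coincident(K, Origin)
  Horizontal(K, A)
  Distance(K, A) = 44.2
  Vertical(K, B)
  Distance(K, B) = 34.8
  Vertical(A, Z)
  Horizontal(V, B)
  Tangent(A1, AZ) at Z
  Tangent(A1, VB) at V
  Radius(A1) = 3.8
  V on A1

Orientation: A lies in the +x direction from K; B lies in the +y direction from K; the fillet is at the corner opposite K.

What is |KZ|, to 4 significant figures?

53.99

K is at the origin; KA is horizontal with |KA| = 44.2 and A on the +x side, so A = (44.20, 0.000). K and B share the same x with |KB| = 34.8 and B on the +y side, so B = (0.000, 34.80). The virtual corner opposite K is at (44.20, 34.80). A1 meets AZ tangentially, so WZ is at right angles to AZ and the tangent condition forces WV to be normal to VB, with radius 3.8, so the center W sits 3.8 in from both sides at W = (40.40, 31.00). That places the tangent points at Z = (44.20, 31.00) on AZ and V = (40.40, 34.80) on VB. Then |KZ| = |Z − K| = 53.99.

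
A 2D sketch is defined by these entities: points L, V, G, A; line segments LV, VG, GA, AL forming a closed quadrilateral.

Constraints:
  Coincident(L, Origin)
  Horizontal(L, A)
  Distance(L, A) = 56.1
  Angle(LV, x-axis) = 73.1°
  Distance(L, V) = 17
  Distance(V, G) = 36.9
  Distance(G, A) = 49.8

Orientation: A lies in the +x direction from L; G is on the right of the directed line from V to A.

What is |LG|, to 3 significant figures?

22.8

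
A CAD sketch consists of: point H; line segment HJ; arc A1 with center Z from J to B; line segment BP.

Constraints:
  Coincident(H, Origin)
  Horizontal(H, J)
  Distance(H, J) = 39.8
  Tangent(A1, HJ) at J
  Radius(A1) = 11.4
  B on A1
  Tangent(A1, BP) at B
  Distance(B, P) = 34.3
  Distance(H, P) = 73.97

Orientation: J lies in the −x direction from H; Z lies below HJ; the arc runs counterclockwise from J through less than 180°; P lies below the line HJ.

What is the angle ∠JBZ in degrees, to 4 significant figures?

55.31°

Checks: |ZB| = 11.40 ✓; ∠(ZB, BP) = 90.00° ✓; |BP| = 34.30 ✓; |HP| = 73.97 ✓.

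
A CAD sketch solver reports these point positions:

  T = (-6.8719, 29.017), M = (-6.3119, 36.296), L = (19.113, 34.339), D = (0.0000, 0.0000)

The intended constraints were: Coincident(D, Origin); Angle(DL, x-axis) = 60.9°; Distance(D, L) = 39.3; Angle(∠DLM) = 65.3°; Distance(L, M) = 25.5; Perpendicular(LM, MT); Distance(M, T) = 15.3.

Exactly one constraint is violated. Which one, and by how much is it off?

Distance(M, T) = 15.3 — off by 8.00.

D = (0.00, 0.00) ✓; DL at 60.90° ✓; |DL| = 39.30 ✓; ∠DLM = 65.30° ✓; |LM| = 25.50 ✓; ∠(LM, MT) = 90.00° ✓; |MT| = 7.301 ✗.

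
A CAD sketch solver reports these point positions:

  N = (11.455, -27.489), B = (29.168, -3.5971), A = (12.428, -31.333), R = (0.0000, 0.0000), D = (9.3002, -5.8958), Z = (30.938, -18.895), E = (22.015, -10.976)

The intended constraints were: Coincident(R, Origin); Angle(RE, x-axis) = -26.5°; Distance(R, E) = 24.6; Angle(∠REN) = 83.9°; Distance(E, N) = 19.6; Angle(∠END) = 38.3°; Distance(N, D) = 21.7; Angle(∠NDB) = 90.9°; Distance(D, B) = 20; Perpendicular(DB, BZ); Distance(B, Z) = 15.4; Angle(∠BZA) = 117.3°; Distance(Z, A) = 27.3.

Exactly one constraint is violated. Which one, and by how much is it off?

Distance(Z, A) = 27.3 — off by 5.00.

R = (0.00, 0.00) ✓; RE at -26.50° ✓; |RE| = 24.60 ✓; ∠REN = 83.90° ✓; |EN| = 19.60 ✓; ∠END = 38.30° ✓; |ND| = 21.70 ✓; ∠NDB = 90.90° ✓; |DB| = 20.00 ✓; ∠(DB, BZ) = 90.00° ✓; |BZ| = 15.40 ✓; ∠BZA = 117.3° ✓; |ZA| = 22.30 ✗.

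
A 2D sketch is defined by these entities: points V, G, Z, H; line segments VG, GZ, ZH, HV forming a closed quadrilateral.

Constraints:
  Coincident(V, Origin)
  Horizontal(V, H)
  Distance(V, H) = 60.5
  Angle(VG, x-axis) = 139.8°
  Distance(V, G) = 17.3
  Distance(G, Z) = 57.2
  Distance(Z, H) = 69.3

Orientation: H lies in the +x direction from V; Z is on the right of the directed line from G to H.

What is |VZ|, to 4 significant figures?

43.14

Checks: |GZ| = 57.20 ✓; |ZH| = 69.30 ✓.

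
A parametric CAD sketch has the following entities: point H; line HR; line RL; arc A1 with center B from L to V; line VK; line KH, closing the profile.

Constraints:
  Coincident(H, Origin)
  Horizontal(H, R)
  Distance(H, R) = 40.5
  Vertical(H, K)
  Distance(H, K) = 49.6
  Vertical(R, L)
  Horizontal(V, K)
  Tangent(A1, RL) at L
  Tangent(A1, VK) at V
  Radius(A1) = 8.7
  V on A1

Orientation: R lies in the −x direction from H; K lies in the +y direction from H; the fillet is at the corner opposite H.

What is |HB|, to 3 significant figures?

51.8

H is at the origin; H and R share the same y with |HR| = 40.5 and R on the −x side, so R = (-40.5, 0.00). H and K share the same x with |HK| = 49.6 and K on the +y side, so K = (0.00, 49.6). The virtual corner opposite H is at (-40.5, 49.6). Since A1 is tangent to RL there, BL ⟂ RL and the tangent condition forces BV to be normal to VK, with radius 8.7, so the center B sits 8.7 in from both sides at B = (-31.8, 40.9). Then |HB| = |B − H| = 51.8.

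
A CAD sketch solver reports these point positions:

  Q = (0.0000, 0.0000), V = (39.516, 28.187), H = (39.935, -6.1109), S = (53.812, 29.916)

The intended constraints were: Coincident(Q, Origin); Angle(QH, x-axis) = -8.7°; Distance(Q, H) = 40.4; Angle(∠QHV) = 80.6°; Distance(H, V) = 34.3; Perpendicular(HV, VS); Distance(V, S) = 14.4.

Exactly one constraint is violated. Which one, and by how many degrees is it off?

Perpendicular(HV, VS) — off by 6.20°.

Q = (0.00, 0.00) ✓; QH at -8.700° ✓; |QH| = 40.40 ✓; ∠QHV = 80.60° ✓; |HV| = 34.30 ✓; ∠(HV, VS) = 83.80° ✗; |VS| = 14.40 ✓.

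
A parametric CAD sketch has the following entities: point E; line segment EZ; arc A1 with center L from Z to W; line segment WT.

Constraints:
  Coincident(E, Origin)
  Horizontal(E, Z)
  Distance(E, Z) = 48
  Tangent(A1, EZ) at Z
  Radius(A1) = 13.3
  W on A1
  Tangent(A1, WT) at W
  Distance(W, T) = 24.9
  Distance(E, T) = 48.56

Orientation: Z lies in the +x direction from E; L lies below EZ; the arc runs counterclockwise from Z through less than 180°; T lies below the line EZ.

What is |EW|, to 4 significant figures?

36.73

E is at the origin; E and Z share the same y with |EZ| = 48.0 and Z on the +x side, so Z = (48.00, 0.000). The tangent condition forces LZ to be normal to EZ, so L = Z + (0, -13.3) = (48.00, -13.30). Since LW ⟂ WT (tangency), |LT| = √(13.3² + 24.9²) = 28.23 regardless of where W sits on A1. So T lies on both circle(E, 48.56) and circle(L, 28.23); the below-EZ intersection is T = (31.98, -36.54). W is the foot of the tangent from T: W = (34.78, -11.80).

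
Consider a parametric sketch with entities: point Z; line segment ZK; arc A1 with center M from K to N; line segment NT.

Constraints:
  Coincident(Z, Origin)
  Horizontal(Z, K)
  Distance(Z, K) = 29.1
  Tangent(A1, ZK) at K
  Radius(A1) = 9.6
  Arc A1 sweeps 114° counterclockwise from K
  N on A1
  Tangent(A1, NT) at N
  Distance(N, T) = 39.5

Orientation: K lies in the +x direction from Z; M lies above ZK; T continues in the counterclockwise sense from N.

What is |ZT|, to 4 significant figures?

54.17

Z is at the origin; Z and K share the same y with |ZK| = 29.1 and K on the +x side, so K = (29.10, 0.000). The tangent condition forces MK to be normal to ZK, so M = K + (0, 9.6) = (29.10, 9.600). On A1, K sits at bearing -90° from M; a 114° counterclockwise sweep puts N at bearing 24°, so N = M + 9.6·(cos 24°, sin 24°) = (37.87, 13.50). Since A1 is tangent to NT there, MN ⟂ NT, so NT runs along (−sin 24°, cos 24°); with |NT| = 39.5, T = (21.80, 49.59). Then |ZT| = |T − Z| = 54.17.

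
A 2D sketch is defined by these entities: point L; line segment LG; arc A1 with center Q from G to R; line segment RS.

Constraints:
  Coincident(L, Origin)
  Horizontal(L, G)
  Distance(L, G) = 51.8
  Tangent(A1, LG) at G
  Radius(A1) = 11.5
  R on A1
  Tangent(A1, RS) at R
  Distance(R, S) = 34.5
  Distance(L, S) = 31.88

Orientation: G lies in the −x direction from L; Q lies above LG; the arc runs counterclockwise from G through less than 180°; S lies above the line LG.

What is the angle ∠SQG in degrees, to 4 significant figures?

113.5°

Checks: |QG| = 11.50 ✓; |QR| = 11.50 ✓; ∠(QR, RS) = 90.00° ✓; |RS| = 34.50 ✓; |LS| = 31.88 ✓.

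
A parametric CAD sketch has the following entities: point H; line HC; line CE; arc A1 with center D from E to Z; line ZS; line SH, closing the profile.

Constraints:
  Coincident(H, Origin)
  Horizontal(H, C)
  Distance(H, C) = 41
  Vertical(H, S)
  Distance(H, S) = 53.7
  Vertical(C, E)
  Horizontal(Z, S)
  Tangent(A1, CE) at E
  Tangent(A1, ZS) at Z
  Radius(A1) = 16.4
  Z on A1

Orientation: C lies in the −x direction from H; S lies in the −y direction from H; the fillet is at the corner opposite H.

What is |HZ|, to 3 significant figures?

59.1

H is at the origin; H and C share the same y with |HC| = 41.0 and C on the −x side, so C = (-41.0, 0.00). H and S share the same x with |HS| = 53.7 and S on the −y side, so S = (0.00, -53.7). The virtual corner opposite H is at (-41.0, -53.7). Since A1 is tangent to CE there, DE ⟂ CE and tangency of A1 to ZS means the radius DZ is perpendicular to ZS, with radius 16.4, so the center D sits 16.4 in from both sides at D = (-24.6, -37.3). That places the tangent points at E = (-41.0, -37.3) on CE and Z = (-24.6, -53.7) on ZS. Then |HZ| = |Z − H| = 59.1.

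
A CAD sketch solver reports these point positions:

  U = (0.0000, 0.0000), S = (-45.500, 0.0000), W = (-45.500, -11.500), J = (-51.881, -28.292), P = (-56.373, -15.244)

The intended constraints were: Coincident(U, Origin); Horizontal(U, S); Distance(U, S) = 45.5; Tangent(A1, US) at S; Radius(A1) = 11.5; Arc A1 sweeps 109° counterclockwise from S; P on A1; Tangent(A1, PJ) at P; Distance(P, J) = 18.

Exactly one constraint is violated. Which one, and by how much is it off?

Distance(P, J) = 18 — off by 4.20.

U = (0.00, 0.00) ✓; U.y = 0.00, S.y = 0.00 ✓; |US| = 45.50 ✓; ∠(WS, SU) = 90.00° ✓; |WS| = 11.50 ✓; bearing(W→P) − bearing(W→S) = 109.0° ✓; |WP| = 11.50 ✓; ∠(WP, PJ) = 90.00° ✓; |PJ| = 13.80 ✗.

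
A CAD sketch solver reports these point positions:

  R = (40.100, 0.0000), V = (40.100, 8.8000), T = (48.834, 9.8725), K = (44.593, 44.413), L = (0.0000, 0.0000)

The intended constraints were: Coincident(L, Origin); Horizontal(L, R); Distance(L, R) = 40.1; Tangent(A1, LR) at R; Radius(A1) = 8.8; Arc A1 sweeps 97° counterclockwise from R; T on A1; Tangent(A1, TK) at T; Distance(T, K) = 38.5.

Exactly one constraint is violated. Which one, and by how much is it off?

Distance(T, K) = 38.5 — off by 3.70.

L = (0.00, 0.00) ✓; L.y = 0.00, R.y = 0.00 ✓; |LR| = 40.10 ✓; ∠(VR, RL) = 90.00° ✓; |VR| = 8.800 ✓; bearing(V→T) − bearing(V→R) = 97.00° ✓; |VT| = 8.800 ✓; ∠(VT, TK) = 90.00° ✓; |TK| = 34.80 ✗.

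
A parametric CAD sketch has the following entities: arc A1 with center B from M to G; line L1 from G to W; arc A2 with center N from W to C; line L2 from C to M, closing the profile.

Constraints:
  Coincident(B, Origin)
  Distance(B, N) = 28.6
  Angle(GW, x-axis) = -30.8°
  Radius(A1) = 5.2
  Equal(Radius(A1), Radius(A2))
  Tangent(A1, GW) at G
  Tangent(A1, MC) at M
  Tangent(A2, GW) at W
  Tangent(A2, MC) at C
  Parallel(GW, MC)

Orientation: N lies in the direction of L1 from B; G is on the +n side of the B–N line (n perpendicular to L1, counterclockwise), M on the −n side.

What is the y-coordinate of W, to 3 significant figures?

-10.2

The slot axis is L1's direction at -30.8°, so u = (cos -30.8°, sin -30.8°) = (0.859, -0.512) and n = (−sin -30.8°, cos -30.8°) = (0.512, 0.859). B is at the origin and N lies 28.6 along u from B, so N = 28.6·u = (24.6, -14.6). Tangency of A1 to both parallel lines with radius 5.2 puts G and M at B ± 5.2·n: G = (2.66, 4.47), M = (-2.66, -4.47). Equal radii place W and C the same way about N: W = N + 5.2·n = (27.2, -10.2), C = N − 5.2·n = (21.9, -19.1). So W.y = -10.2.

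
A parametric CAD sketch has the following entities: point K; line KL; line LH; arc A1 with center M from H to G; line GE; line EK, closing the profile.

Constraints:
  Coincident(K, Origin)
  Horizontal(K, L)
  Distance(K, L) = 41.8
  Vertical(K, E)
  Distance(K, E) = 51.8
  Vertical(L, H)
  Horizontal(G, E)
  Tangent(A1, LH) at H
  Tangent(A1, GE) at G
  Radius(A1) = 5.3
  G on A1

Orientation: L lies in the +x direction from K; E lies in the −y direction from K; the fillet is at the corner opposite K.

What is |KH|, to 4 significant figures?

62.53

The virtual corner opposite K is at (41.80, -51.80). Tangency of A1 to LH means the radius MH is perpendicular to LH and since A1 is tangent to GE there, MG ⟂ GE, with radius 5.3, so the center M sits 5.3 in from both sides at M = (36.50, -46.50). That places the tangent points at H = (41.80, -46.50) on LH and G = (36.50, -51.80) on GE. Then |KH| = |H − K| = 62.53.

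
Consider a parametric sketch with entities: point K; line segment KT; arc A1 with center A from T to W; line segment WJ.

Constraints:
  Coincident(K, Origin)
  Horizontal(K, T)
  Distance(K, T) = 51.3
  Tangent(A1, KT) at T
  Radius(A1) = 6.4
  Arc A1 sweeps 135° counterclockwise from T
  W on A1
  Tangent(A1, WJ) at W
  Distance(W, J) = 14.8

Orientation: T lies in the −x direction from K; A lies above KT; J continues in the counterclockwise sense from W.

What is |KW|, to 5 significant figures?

48.034

K is at the origin; K and T share the same y with |KT| = 51.3 and T on the −x side, so T = (-51.300, 0.0000). The tangent condition forces AT to be normal to KT, so A = T + (0, 6.4) = (-51.300, 6.4000). On A1, T sits at bearing -90° from A; a 135° counterclockwise sweep puts W at bearing 45°, so W = A + 6.4·(cos 45°, sin 45°) = (-46.775, 10.925). Then |KW| = |W − K| = 48.034.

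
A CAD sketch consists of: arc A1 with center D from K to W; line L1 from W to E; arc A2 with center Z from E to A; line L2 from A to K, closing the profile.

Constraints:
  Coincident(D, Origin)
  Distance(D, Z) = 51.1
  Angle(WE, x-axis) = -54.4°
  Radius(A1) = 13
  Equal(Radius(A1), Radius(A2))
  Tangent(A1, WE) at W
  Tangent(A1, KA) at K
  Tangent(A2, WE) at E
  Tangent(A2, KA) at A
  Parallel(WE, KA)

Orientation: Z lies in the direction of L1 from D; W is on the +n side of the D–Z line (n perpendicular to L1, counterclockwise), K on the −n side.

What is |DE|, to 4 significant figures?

52.73

The slot axis is L1's direction at -54.4°, so u = (cos -54.4°, sin -54.4°) = (0.5821, -0.8131) and n = (−sin -54.4°, cos -54.4°) = (0.8131, 0.5821). D is at the origin and Z lies 51.1 along u from D, so Z = 51.1·u = (29.75, -41.55). Tangency of A1 to both parallel lines with radius 13.0 puts W and K at D ± 13.0·n: W = (10.57, 7.568), K = (-10.57, -7.568). Equal radii place E and A the same way about Z: E = Z + 13.0·n = (40.32, -33.98), A = Z − 13.0·n = (19.18, -49.12). Then |DE| = |E − D| = 52.73.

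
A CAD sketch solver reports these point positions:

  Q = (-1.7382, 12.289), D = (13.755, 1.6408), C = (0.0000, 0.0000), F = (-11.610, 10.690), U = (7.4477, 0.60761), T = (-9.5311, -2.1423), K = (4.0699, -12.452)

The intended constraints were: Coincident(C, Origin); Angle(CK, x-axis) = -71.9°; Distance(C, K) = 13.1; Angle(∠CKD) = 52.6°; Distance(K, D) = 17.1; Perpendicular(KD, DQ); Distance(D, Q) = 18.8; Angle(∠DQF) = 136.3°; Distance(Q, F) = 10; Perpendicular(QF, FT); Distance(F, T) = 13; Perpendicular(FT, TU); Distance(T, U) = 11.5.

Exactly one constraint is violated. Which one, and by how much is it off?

Distance(T, U) = 11.5 — off by 5.70.

C = (0.00, 0.00) ✓; CK at -71.90° ✓; |CK| = 13.10 ✓; ∠CKD = 52.60° ✓; |KD| = 17.10 ✓; ∠(KD, DQ) = 90.00° ✓; |DQ| = 18.80 ✓; ∠DQF = 136.3° ✓; |QF| = 10.00 ✓; ∠(QF, FT) = 90.00° ✓; |FT| = 13.00 ✓; ∠(FT, TU) = 90.00° ✓; |TU| = 17.20 ✗.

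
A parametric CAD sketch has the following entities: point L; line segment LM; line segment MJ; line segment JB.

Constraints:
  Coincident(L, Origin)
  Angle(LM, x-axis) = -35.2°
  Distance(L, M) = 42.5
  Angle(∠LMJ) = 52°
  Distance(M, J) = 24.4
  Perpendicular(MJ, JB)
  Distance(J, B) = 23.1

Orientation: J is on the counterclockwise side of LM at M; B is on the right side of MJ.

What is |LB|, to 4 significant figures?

56.62

∠LMJ = 52.0°, so MJ runs at -35.2° + (180° − 52.0°) = 92.80° from the x-axis; with |MJ| = 24.4, J = M + 24.4·(cos 92.80°, sin 92.80°) = (33.54, -0.1275). MJ is perpendicular to JB; with |JB| = 23.1 on the right of MJ, B = J + 23.1·(0.9988, 0.04885) = (56.61, 1.001). Then |LB| = |B − L| = 56.62.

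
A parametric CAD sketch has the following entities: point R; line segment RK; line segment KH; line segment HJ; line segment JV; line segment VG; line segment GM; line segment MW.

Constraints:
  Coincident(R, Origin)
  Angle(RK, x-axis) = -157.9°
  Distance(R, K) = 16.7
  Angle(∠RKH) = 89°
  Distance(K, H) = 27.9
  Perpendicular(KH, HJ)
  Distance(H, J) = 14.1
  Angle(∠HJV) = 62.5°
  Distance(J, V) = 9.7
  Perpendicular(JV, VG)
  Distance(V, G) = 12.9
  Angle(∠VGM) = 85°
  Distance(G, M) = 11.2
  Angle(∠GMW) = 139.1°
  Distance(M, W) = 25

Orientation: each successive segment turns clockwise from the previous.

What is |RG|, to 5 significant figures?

31.081

R is at the origin; RK runs at -157.9° with length 16.7, so K = (-15.473, -6.2829). ∠RKH = 89.0° gives KH at 111.10° from the x-axis; with |KH| = 27.9, H = (-25.517, 19.746). KH is perpendicular to HJ, so HJ runs at 21.100°; with |HJ| = 14.1, J = (-12.362, 24.822). ∠HJV = 62.5° gives JV at -96.400° from the x-axis; with |JV| = 9.7, V = (-13.444, 15.183). The perpendicularity gives VG at right angles to JV, so VG runs at 173.60°; with |VG| = 12.9, G = (-26.263, 16.621). Then |RG| = |G − R| = 31.081.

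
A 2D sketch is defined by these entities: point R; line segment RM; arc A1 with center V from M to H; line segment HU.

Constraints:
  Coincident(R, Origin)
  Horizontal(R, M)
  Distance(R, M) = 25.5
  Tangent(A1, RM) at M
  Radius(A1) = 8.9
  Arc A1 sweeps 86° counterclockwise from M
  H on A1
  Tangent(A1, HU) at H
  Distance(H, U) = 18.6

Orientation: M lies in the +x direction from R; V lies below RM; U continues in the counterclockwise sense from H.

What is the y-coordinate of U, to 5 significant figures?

-26.834

On A1, M sits at bearing 90° from V; an 86° counterclockwise sweep puts H at bearing 176°, so H = V + 8.9·(cos 176°, sin 176°) = (16.622, -8.2792). A1 meets HU tangentially, so VH is at right angles to HU, so HU runs along (−sin 176°, cos 176°); with |HU| = 18.6, U = (15.324, -26.834). So U.y = -26.834.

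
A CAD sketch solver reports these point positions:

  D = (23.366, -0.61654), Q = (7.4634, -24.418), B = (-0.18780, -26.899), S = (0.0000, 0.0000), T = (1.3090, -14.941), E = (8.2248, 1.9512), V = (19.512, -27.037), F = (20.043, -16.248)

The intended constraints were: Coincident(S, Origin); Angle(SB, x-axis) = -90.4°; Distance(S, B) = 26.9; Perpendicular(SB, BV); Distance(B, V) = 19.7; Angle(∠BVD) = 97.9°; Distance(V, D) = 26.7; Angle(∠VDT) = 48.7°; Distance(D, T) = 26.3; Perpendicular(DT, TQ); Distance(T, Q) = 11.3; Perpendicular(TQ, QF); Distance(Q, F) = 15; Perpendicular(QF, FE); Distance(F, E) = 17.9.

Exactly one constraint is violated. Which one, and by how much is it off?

Distance(F, E) = 17.9 — off by 3.80.

S = (0.00, 0.00) ✓; SB at -90.40° ✓; |SB| = 26.90 ✓; ∠(SB, BV) = 90.00° ✓; |BV| = 19.70 ✓; ∠BVD = 97.90° ✓; |VD| = 26.70 ✓; ∠VDT = 48.70° ✓; |DT| = 26.30 ✓; ∠(DT, TQ) = 90.00° ✓; |TQ| = 11.30 ✓; ∠(TQ, QF) = 90.00° ✓; |QF| = 15.00 ✓; ∠(QF, FE) = 90.00° ✓; |FE| = 21.70 ✗.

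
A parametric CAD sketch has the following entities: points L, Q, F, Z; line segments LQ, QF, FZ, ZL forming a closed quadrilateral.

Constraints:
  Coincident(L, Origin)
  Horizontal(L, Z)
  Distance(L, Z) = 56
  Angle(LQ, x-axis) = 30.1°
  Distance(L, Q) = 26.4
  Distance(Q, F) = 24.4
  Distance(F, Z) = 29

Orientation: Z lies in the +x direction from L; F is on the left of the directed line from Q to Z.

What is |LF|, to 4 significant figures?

50.79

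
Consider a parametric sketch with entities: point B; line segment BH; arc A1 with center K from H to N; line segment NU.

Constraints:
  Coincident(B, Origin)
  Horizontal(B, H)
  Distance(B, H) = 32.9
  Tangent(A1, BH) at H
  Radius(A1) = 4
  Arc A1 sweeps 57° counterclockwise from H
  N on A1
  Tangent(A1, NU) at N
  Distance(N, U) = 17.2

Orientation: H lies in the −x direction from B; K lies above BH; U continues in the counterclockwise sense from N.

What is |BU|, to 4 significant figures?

25.91

B is at the origin; BH is horizontal with |BH| = 32.9 and H on the −x side, so H = (-32.90, 0.000). Since A1 is tangent to BH there, KH ⟂ BH, so K = H + (0, 4) = (-32.90, 4.000). On A1, H sits at bearing -90° from K; a 57° counterclockwise sweep puts N at bearing -33°, so N = K + 4.0·(cos -33°, sin -33°) = (-29.55, 1.821). The tangent condition forces KN to be normal to NU, so NU runs along (−sin -33°, cos -33°); with |NU| = 17.2, U = (-20.18, 16.25). Then |BU| = |U − B| = 25.91.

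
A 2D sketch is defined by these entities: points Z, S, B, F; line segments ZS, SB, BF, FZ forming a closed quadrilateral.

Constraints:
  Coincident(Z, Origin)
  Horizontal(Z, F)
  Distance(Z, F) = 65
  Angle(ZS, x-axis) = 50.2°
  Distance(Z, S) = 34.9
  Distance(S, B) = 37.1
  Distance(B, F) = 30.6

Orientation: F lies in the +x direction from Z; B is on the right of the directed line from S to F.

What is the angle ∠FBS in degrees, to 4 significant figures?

95.71°

Z is at the origin; ZF is horizontal with |ZF| = 65.0 and F in +x, so F = (65.0, 0). ZS runs at 50.2° with |ZS| = 34.9, so S = (22.34, 26.81). B is determined by |SB| = 37.1 and |BF| = 30.6 together: it lies at the intersection of circle(S, 37.1) and circle(F, 30.6). With |SF| = 50.39, the foot of the radical line on SF is 29.56 from S and the perpendicular offset is √(37.1² − 29.56²) = 22.42. Taking the right-of-SF solution: B = (35.44, -7.898).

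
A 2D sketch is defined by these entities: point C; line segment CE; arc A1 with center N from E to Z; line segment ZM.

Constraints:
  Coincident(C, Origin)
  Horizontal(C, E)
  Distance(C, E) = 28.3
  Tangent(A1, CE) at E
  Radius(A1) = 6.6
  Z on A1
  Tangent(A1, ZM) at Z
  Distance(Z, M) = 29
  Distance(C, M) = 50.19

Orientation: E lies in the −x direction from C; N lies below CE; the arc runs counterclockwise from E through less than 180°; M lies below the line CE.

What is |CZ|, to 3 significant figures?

35.5

Checks: |NZ| = 6.600 ✓; ∠(NZ, ZM) = 90.00° ✓; |ZM| = 29.00 ✓; |CM| = 50.19 ✓.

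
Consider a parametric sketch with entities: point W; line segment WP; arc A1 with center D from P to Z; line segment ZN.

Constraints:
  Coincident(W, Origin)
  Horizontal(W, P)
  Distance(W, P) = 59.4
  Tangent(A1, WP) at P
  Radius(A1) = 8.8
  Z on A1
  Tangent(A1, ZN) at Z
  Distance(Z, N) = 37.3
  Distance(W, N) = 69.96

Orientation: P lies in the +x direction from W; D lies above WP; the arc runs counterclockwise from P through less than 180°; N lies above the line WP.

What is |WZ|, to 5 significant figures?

68.568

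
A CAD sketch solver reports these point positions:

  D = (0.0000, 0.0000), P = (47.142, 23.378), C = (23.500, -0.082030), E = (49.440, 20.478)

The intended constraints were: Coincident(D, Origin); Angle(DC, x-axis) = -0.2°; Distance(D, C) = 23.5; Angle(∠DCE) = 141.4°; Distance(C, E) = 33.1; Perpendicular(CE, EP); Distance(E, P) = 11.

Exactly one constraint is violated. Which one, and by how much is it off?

Distance(E, P) = 11 — off by 7.30.

D = (0.00, 0.00) ✓; DC at -0.2000° ✓; |DC| = 23.50 ✓; ∠DCE = 141.4° ✓; |CE| = 33.10 ✓; ∠(CE, EP) = 89.99° ✓; |EP| = 3.700 ✗.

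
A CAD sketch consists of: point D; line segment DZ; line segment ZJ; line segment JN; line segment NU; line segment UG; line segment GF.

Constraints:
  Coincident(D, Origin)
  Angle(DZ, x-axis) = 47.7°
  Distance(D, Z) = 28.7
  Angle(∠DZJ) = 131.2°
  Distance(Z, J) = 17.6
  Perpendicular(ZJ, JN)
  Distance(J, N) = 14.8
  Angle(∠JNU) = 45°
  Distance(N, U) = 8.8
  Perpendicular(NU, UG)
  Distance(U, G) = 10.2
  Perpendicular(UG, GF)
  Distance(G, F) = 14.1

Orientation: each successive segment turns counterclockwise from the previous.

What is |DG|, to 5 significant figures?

42.603

D is at the origin; DZ runs at 47.7° with length 28.7, so Z = (19.315, 21.227). ∠DZJ = 131.2° gives ZJ at 96.500° from the x-axis; with |ZJ| = 17.6, J = (17.323, 38.714). ZJ is perpendicular to JN, so JN runs at -173.50°; with |JN| = 14.8, N = (2.6182, 37.039). ∠JNU = 45.0° gives NU at -38.500° from the x-axis; with |NU| = 8.8, U = (9.5052, 31.561). NU is perpendicular to UG, so UG runs at 51.500°; with |UG| = 10.2, G = (15.855, 39.543). Then |DG| = |G − D| = 42.603.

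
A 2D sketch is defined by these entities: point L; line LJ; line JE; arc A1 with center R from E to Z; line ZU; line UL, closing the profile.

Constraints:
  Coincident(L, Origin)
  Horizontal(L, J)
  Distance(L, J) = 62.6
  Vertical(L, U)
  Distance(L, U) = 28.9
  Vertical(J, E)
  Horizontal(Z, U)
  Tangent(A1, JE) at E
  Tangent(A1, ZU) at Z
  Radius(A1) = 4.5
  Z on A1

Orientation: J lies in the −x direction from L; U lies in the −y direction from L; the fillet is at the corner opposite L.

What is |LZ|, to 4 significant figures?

64.89

L is at the origin; L and J share the same y with |LJ| = 62.6 and J on the −x side, so J = (-62.60, 0.000). LU is vertical with |LU| = 28.9 and U on the −y side, so U = (0.000, -28.90). The virtual corner opposite L is at (-62.60, -28.90). The tangent condition forces RE to be normal to JE and A1 meets ZU tangentially, so RZ is at right angles to ZU, with radius 4.5, so the center R sits 4.5 in from both sides at R = (-58.10, -24.40). That places the tangent points at E = (-62.60, -24.40) on JE and Z = (-58.10, -28.90) on ZU. Then |LZ| = |Z − L| = 64.89.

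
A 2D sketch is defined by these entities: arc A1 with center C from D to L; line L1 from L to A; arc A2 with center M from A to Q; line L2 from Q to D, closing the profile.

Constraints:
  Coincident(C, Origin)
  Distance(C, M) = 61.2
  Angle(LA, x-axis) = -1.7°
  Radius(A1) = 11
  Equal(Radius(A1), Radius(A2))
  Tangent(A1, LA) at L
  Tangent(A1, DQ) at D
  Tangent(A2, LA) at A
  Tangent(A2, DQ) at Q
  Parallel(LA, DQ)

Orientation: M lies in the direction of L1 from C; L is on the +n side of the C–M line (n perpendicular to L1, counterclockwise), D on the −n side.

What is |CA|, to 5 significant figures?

62.181

The slot axis is L1's direction at -1.7°, so u = (cos -1.7°, sin -1.7°) = (0.99956, -0.029666) and n = (−sin -1.7°, cos -1.7°) = (0.029666, 0.99956). C is at the origin and M lies 61.2 along u from C, so M = 61.2·u = (61.173, -1.8156). Tangency of A1 to both parallel lines with radius 11.0 puts L and D at C ± 11.0·n: L = (0.32633, 10.995), D = (-0.32633, -10.995). Equal radii place A and Q the same way about M: A = M + 11.0·n = (61.499, 9.1796), Q = M − 11.0·n = (60.847, -12.811). Then |CA| = |A − C| = 62.181.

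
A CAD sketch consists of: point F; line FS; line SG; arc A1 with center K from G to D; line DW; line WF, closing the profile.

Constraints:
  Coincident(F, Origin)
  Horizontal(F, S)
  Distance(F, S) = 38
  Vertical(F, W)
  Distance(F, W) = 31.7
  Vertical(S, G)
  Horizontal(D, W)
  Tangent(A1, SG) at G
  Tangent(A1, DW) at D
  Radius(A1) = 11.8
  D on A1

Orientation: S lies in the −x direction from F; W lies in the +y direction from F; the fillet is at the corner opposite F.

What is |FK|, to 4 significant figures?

32.90

F is at the origin; FS is horizontal with |FS| = 38.0 and S on the −x side, so S = (-38.00, 0.000). FW is vertical with |FW| = 31.7 and W on the +y side, so W = (0.000, 31.70). The virtual corner opposite F is at (-38.00, 31.70). Since A1 is tangent to SG there, KG ⟂ SG and the tangent condition forces KD to be normal to DW, with radius 11.8, so the center K sits 11.8 in from both sides at K = (-26.20, 19.90). Then |FK| = |K − F| = 32.90.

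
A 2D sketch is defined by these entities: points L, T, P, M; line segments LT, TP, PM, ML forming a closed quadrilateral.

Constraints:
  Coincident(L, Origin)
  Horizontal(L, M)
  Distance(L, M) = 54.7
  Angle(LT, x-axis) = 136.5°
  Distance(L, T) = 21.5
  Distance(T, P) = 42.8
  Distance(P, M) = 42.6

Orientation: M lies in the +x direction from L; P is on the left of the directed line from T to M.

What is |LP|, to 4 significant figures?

38.66

Checks: |TP| = 42.80 ✓; |PM| = 42.60 ✓.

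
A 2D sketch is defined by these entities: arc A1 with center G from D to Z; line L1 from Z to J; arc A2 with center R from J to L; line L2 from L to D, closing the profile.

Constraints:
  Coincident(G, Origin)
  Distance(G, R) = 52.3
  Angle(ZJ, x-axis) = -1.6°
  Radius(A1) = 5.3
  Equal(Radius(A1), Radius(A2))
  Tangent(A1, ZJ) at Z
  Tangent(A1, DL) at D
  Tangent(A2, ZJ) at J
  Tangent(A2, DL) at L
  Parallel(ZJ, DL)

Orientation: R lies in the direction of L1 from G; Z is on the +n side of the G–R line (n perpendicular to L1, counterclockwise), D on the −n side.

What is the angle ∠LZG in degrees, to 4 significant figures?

78.54°

Tangency of A1 to both parallel lines with radius 5.3 puts Z and D at G ± 5.3·n: Z = (0.1480, 5.298), D = (-0.1480, -5.298). Equal radii place J and L the same way about R: J = R + 5.3·n = (52.43, 3.838), L = R − 5.3·n = (52.13, -6.758). Then cos ∠LZG = ZL·ZG / (|ZL||ZG|), giving 78.54°.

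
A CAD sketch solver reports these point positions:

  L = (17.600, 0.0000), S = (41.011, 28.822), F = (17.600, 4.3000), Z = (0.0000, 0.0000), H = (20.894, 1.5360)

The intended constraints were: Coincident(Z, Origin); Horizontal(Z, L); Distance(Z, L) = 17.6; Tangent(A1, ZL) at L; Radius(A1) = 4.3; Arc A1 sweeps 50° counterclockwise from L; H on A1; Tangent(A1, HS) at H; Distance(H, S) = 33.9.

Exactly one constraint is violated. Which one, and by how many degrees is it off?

Tangent(A1, HS) at H — off by 3.60°.

Z = (0.00, 0.00) ✓; Z.y = 0.00, L.y = 0.00 ✓; |ZL| = 17.60 ✓; ∠(FL, LZ) = 90.00° ✓; |FL| = 4.300 ✓; bearing(F→H) − bearing(F→L) = 50.00° ✓; |FH| = 4.300 ✓; ∠(FH, HS) = 86.40° ✗; |HS| = 33.90 ✓.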